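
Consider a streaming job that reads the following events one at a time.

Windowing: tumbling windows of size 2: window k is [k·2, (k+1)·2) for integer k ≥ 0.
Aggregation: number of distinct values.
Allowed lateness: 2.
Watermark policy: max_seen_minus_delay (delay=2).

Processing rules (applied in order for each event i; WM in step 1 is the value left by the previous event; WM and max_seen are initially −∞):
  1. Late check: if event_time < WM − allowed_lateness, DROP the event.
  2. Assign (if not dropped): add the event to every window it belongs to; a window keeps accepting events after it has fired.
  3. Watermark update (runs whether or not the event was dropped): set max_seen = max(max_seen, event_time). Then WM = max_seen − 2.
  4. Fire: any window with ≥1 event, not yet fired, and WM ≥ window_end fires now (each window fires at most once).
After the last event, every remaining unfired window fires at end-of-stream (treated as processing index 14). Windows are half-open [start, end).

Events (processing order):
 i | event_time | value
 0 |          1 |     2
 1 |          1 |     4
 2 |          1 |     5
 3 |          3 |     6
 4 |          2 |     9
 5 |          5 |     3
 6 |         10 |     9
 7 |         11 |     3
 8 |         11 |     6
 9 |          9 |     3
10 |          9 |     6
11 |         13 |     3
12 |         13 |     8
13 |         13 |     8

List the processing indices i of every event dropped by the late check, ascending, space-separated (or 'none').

i=0 t=1 v=2: → [0,2); WM=-1
i=1 t=1 v=4: → [0,2); WM=-1
i=2 t=1 v=5: → [0,2); WM=-1
i=3 t=3 v=6: → [2,4); WM=1
i=4 t=2 v=9: → [2,4); WM=1
i=5 t=5 v=3: → [4,6); WM=3; [0,2) fires=3
i=6 t=10 v=9: → [10,12); WM=8; [2,4) fires=2 [4,6) fires=1
i=7 t=11 v=3: → [10,12); WM=9
i=8 t=11 v=6: → [10,12); WM=9
i=9 t=9 v=3: → [8,10); WM=9
i=10 t=9 v=6: → [8,10); WM=9
i=11 t=13 v=3: → [12,14); WM=11; [8,10) fires=2
i=12 t=13 v=8: → [12,14); WM=11
i=13 t=13 v=8: → [12,14); WM=11

none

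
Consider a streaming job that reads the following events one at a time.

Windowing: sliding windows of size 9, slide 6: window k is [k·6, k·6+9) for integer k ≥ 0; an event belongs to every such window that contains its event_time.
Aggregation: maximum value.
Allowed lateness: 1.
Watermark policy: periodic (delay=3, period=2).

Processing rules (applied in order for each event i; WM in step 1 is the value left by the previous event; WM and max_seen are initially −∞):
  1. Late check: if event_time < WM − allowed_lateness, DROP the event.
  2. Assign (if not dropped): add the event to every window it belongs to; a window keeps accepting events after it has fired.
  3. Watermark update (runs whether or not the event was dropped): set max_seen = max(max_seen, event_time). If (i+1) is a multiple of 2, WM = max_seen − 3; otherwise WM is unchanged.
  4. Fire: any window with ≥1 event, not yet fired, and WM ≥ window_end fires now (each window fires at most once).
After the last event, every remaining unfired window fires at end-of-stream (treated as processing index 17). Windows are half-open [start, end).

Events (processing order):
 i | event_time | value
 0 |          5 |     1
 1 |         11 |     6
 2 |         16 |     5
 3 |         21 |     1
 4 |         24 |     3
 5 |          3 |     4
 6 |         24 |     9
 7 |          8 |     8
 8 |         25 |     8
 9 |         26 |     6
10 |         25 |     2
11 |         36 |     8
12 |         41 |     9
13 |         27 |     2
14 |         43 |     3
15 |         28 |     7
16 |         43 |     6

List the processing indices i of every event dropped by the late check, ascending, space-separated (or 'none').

i=0 t=5 v=1: → [0,9); WM=−∞
i=1 t=11 v=6: → [6,15); WM=8
i=2 t=16 v=5: → [12,21); WM=8
i=3 t=21 v=1: → [18,27); WM=18; [0,9) fires=1 [6,15) fires=6
i=4 t=24 v=3: → [24,33),[18,27); WM=18
i=5 t=3 v=4: DROP (t<18-1); WM=21; [12,21) fires=5
i=6 t=24 v=9: → [24,33),[18,27); WM=21
i=7 t=8 v=8: DROP (t<21-1); WM=21
i=8 t=25 v=8: → [24,33),[18,27); WM=21
i=9 t=26 v=6: → [24,33),[18,27); WM=23
i=10 t=25 v=2: → [24,33),[18,27); WM=23
i=11 t=36 v=8: → [36,45),[30,39); WM=33; [18,27) fires=9 [24,33) fires=9
i=12 t=41 v=9: → [36,45); WM=33
i=13 t=27 v=2: DROP (t<33-1); WM=38
i=14 t=43 v=3: → [42,51),[36,45); WM=38
i=15 t=28 v=7: DROP (t<38-1); WM=40; [30,39) fires=8
i=16 t=43 v=6: → [42,51),[36,45); WM=40

5 7 13 15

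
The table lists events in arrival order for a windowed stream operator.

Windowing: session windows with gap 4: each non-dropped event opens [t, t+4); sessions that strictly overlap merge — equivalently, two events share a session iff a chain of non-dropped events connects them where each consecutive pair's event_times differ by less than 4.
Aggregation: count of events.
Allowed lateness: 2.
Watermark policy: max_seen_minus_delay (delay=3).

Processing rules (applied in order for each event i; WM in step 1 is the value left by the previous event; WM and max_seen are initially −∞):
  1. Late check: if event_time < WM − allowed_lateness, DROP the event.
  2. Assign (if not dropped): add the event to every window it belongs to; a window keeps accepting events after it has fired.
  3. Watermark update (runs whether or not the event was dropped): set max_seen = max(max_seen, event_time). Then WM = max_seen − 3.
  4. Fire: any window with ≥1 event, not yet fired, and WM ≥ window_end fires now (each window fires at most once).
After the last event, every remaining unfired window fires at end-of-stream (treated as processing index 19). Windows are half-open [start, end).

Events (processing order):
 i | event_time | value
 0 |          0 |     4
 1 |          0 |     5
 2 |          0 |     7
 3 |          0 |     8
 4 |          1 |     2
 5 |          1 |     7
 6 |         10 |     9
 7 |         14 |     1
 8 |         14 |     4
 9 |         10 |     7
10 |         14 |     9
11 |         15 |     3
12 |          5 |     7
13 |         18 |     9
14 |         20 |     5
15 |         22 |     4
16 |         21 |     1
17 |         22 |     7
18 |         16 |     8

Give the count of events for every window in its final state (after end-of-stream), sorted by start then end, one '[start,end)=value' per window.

[0,5)=6 [10,14)=2 [14,26)=9

i=0 t=0 v=4: → [0,4); WM=-3
i=1 t=0 v=5: → [0,4); WM=-3
i=2 t=0 v=7: → [0,4); WM=-3
i=3 t=0 v=8: → [0,4); WM=-3
i=4 t=1 v=2: → [0,5); WM=-2
i=5 t=1 v=7: → [0,5); WM=-2
i=6 t=10 v=9: → [10,14); WM=7
i=7 t=14 v=1: → [14,18); WM=11
i=8 t=14 v=4: → [14,18); WM=11
i=9 t=10 v=7: → [10,14); WM=11
i=10 t=14 v=9: → [14,18); WM=11
i=11 t=15 v=3: → [14,19); WM=12
i=12 t=5 v=7: DROP (t<12-2); WM=12
i=13 t=18 v=9: → [14,22); WM=15
i=14 t=20 v=5: → [14,24); WM=17
i=15 t=22 v=4: → [14,26); WM=19
i=16 t=21 v=1: → [14,26); WM=19
i=17 t=22 v=7: → [14,26); WM=19
i=18 t=16 v=8: DROP (t<19-2); WM=19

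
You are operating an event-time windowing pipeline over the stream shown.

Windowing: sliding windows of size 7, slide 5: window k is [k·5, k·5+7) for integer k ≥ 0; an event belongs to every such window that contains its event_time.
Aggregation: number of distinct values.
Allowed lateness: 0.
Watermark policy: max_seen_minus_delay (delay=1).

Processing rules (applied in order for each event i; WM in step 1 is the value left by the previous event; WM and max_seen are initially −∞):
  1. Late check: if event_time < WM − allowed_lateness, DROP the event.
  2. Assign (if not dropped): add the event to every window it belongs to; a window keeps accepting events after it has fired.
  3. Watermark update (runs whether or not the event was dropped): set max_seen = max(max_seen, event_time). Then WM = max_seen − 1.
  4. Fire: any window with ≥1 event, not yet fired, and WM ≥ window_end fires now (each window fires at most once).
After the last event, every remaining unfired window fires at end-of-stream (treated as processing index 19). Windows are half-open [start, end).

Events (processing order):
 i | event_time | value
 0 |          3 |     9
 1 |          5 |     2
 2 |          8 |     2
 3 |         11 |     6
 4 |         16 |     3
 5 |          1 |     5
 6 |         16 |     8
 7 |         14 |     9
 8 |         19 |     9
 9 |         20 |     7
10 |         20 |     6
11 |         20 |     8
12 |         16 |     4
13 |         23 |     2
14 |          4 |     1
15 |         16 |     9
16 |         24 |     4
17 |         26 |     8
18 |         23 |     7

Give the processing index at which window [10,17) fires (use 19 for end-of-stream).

i=0 t=3 v=9: → [0,7); WM=2
i=1 t=5 v=2: → [5,12),[0,7); WM=4
i=2 t=8 v=2: → [5,12); WM=7; [0,7) fires=2
i=3 t=11 v=6: → [10,17),[5,12); WM=10
i=4 t=16 v=3: → [15,22),[10,17); WM=15; [5,12) fires=2
i=5 t=1 v=5: DROP (t<15-0); WM=15
i=6 t=16 v=8: → [15,22),[10,17); WM=15
i=7 t=14 v=9: DROP (t<15-0); WM=15
i=8 t=19 v=9: → [15,22); WM=18; [10,17) fires=3
i=9 t=20 v=7: → [20,27),[15,22); WM=19
i=10 t=20 v=6: → [20,27),[15,22); WM=19
i=11 t=20 v=8: → [20,27),[15,22); WM=19
i=12 t=16 v=4: DROP (t<19-0); WM=19
i=13 t=23 v=2: → [20,27); WM=22; [15,22) fires=5
i=14 t=4 v=1: DROP (t<22-0); WM=22
i=15 t=16 v=9: DROP (t<22-0); WM=22
i=16 t=24 v=4: → [20,27); WM=23
i=17 t=26 v=8: → [25,32),[20,27); WM=25
i=18 t=23 v=7: DROP (t<25-0); WM=25

8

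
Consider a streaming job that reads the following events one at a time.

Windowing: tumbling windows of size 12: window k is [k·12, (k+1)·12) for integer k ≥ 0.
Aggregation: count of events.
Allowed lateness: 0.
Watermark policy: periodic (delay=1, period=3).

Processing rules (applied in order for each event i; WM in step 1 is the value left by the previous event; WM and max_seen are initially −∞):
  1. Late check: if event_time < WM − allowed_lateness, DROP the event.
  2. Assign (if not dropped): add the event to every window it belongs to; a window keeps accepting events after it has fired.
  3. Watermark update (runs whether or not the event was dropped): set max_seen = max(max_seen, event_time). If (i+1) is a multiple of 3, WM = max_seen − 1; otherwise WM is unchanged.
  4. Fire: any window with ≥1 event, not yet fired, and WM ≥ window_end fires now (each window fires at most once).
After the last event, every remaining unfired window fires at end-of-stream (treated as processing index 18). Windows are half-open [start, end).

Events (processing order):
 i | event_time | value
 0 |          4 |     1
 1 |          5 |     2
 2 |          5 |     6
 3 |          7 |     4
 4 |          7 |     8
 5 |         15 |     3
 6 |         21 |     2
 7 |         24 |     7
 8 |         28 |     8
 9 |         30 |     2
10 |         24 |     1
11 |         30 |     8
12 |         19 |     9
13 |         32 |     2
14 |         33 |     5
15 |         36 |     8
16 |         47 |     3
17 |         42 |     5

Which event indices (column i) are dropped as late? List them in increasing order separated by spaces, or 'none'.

i=0 t=4 v=1: → [0,12); WM=−∞
i=1 t=5 v=2: → [0,12); WM=−∞
i=2 t=5 v=6: → [0,12); WM=4
i=3 t=7 v=4: → [0,12); WM=4
i=4 t=7 v=8: → [0,12); WM=4
i=5 t=15 v=3: → [12,24); WM=14; [0,12) fires=5
i=6 t=21 v=2: → [12,24); WM=14
i=7 t=24 v=7: → [24,36); WM=14
i=8 t=28 v=8: → [24,36); WM=27; [12,24) fires=2
i=9 t=30 v=2: → [24,36); WM=27
i=10 t=24 v=1: DROP (t<27-0); WM=27
i=11 t=30 v=8: → [24,36); WM=29
i=12 t=19 v=9: DROP (t<29-0); WM=29
i=13 t=32 v=2: → [24,36); WM=29
i=14 t=33 v=5: → [24,36); WM=32
i=15 t=36 v=8: → [36,48); WM=32
i=16 t=47 v=3: → [36,48); WM=32
i=17 t=42 v=5: → [36,48); WM=46; [24,36) fires=6

10 12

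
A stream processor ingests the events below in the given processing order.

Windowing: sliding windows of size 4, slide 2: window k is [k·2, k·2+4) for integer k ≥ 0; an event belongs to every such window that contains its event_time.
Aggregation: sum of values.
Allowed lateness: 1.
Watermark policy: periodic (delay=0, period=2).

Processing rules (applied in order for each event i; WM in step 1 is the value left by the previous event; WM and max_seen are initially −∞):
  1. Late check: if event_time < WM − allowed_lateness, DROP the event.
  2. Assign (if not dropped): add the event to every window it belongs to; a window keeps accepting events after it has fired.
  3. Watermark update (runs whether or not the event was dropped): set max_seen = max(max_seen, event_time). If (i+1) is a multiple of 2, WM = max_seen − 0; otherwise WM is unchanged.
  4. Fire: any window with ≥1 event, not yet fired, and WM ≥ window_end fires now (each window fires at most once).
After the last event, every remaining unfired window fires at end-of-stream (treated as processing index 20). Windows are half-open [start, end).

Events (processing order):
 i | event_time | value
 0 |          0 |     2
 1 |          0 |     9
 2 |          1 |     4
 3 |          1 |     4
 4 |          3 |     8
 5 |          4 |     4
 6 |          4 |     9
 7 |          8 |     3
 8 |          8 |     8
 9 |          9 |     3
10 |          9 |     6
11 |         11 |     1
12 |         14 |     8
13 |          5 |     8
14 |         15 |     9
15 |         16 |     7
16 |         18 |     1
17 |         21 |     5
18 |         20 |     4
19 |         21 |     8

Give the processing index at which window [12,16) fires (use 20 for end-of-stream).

i=0 t=0 v=2: → [0,4); WM=−∞
i=1 t=0 v=9: → [0,4); WM=0
i=2 t=1 v=4: → [0,4); WM=0
i=3 t=1 v=4: → [0,4); WM=1
i=4 t=3 v=8: → [2,6),[0,4); WM=1
i=5 t=4 v=4: → [4,8),[2,6); WM=4; [0,4) fires=27
i=6 t=4 v=9: → [4,8),[2,6); WM=4
i=7 t=8 v=3: → [8,12),[6,10); WM=8; [2,6) fires=21 [4,8) fires=13
i=8 t=8 v=8: → [8,12),[6,10); WM=8
i=9 t=9 v=3: → [8,12),[6,10); WM=9
i=10 t=9 v=6: → [8,12),[6,10); WM=9
i=11 t=11 v=1: → [10,14),[8,12); WM=11; [6,10) fires=20
i=12 t=14 v=8: → [14,18),[12,16); WM=11
i=13 t=5 v=8: DROP (t<11-1); WM=14; [8,12) fires=21 [10,14) fires=1
i=14 t=15 v=9: → [14,18),[12,16); WM=14
i=15 t=16 v=7: → [16,20),[14,18); WM=16; [12,16) fires=17
i=16 t=18 v=1: → [18,22),[16,20); WM=16
i=17 t=21 v=5: → [20,24),[18,22); WM=21; [14,18) fires=24 [16,20) fires=8
i=18 t=20 v=4: → [20,24),[18,22); WM=21
i=19 t=21 v=8: → [20,24),[18,22); WM=21

15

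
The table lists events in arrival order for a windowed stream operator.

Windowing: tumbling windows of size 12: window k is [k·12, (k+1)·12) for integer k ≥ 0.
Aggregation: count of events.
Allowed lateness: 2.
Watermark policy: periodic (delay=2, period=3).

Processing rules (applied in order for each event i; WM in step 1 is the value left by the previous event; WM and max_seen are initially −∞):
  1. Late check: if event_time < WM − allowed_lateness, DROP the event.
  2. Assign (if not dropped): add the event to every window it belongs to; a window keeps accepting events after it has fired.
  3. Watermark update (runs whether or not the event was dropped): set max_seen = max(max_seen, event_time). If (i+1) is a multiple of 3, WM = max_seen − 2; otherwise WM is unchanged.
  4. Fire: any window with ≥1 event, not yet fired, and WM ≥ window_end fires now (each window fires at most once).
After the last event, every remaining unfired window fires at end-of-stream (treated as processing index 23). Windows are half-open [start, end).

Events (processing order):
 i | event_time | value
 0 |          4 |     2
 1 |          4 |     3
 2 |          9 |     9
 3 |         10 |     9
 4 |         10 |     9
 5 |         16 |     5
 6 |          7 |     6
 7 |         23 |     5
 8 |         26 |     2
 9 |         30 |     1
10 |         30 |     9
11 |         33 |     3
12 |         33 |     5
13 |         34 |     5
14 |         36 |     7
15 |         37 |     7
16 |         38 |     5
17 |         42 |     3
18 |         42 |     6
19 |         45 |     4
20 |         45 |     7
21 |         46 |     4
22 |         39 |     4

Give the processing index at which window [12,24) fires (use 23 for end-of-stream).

i=0 t=4 v=2: → [0,12); WM=−∞
i=1 t=4 v=3: → [0,12); WM=−∞
i=2 t=9 v=9: → [0,12); WM=7
i=3 t=10 v=9: → [0,12); WM=7
i=4 t=10 v=9: → [0,12); WM=7
i=5 t=16 v=5: → [12,24); WM=14; [0,12) fires=5
i=6 t=7 v=6: DROP (t<14-2); WM=14
i=7 t=23 v=5: → [12,24); WM=14
i=8 t=26 v=2: → [24,36); WM=24; [12,24) fires=2
i=9 t=30 v=1: → [24,36); WM=24
i=10 t=30 v=9: → [24,36); WM=24
i=11 t=33 v=3: → [24,36); WM=31
i=12 t=33 v=5: → [24,36); WM=31
i=13 t=34 v=5: → [24,36); WM=31
i=14 t=36 v=7: → [36,48); WM=34
i=15 t=37 v=7: → [36,48); WM=34
i=16 t=38 v=5: → [36,48); WM=34
i=17 t=42 v=3: → [36,48); WM=40; [24,36) fires=6
i=18 t=42 v=6: → [36,48); WM=40
i=19 t=45 v=4: → [36,48); WM=40
i=20 t=45 v=7: → [36,48); WM=43
i=21 t=46 v=4: → [36,48); WM=43
i=22 t=39 v=4: DROP (t<43-2); WM=43

8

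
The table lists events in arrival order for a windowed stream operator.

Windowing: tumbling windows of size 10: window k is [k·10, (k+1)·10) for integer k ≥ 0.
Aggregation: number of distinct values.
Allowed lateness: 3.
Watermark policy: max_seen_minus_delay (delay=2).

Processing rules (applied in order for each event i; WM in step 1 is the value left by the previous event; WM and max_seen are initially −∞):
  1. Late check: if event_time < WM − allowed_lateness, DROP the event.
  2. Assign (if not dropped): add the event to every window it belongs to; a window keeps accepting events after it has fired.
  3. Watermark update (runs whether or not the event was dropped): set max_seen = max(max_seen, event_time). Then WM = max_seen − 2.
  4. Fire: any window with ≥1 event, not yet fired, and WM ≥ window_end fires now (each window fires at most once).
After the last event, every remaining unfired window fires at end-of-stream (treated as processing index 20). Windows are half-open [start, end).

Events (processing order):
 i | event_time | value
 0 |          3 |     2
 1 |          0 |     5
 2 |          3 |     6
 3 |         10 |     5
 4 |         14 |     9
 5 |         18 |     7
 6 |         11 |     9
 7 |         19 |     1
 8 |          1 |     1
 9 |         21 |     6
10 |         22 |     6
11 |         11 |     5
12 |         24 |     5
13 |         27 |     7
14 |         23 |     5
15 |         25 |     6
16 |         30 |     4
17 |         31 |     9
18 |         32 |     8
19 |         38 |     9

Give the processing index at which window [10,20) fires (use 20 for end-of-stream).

10

i=0 t=3 v=2: → [0,10); WM=1
i=1 t=0 v=5: → [0,10); WM=1
i=2 t=3 v=6: → [0,10); WM=1
i=3 t=10 v=5: → [10,20); WM=8
i=4 t=14 v=9: → [10,20); WM=12; [0,10) fires=3
i=5 t=18 v=7: → [10,20); WM=16
i=6 t=11 v=9: DROP (t<16-3); WM=16
i=7 t=19 v=1: → [10,20); WM=17
i=8 t=1 v=1: DROP (t<17-3); WM=17
i=9 t=21 v=6: → [20,30); WM=19
i=10 t=22 v=6: → [20,30); WM=20; [10,20) fires=4
i=11 t=11 v=5: DROP (t<20-3); WM=20
i=12 t=24 v=5: → [20,30); WM=22
i=13 t=27 v=7: → [20,30); WM=25
i=14 t=23 v=5: → [20,30); WM=25
i=15 t=25 v=6: → [20,30); WM=25
i=16 t=30 v=4: → [30,40); WM=28
i=17 t=31 v=9: → [30,40); WM=29
i=18 t=32 v=8: → [30,40); WM=30; [20,30) fires=3
i=19 t=38 v=9: → [30,40); WM=36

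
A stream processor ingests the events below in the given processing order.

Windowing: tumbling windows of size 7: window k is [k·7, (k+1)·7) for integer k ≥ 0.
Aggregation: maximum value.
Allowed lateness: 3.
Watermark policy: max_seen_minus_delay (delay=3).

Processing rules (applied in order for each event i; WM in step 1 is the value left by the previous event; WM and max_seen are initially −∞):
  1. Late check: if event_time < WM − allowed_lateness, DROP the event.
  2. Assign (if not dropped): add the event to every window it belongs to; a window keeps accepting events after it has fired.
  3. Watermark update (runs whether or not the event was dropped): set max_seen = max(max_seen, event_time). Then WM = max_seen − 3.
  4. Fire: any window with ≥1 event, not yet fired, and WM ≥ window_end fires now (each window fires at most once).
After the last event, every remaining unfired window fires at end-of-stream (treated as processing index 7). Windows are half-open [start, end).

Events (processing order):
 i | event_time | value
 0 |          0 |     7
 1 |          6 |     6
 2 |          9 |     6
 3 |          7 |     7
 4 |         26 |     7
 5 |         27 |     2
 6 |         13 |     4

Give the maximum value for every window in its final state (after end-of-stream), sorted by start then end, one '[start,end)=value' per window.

i=0 t=0 v=7: → [0,7); WM=-3
i=1 t=6 v=6: → [0,7); WM=3
i=2 t=9 v=6: → [7,14); WM=6
i=3 t=7 v=7: → [7,14); WM=6
i=4 t=26 v=7: → [21,28); WM=23; [0,7) fires=7 [7,14) fires=7
i=5 t=27 v=2: → [21,28); WM=24
i=6 t=13 v=4: DROP (t<24-3); WM=24

[0,7)=7 [7,14)=7 [21,28)=7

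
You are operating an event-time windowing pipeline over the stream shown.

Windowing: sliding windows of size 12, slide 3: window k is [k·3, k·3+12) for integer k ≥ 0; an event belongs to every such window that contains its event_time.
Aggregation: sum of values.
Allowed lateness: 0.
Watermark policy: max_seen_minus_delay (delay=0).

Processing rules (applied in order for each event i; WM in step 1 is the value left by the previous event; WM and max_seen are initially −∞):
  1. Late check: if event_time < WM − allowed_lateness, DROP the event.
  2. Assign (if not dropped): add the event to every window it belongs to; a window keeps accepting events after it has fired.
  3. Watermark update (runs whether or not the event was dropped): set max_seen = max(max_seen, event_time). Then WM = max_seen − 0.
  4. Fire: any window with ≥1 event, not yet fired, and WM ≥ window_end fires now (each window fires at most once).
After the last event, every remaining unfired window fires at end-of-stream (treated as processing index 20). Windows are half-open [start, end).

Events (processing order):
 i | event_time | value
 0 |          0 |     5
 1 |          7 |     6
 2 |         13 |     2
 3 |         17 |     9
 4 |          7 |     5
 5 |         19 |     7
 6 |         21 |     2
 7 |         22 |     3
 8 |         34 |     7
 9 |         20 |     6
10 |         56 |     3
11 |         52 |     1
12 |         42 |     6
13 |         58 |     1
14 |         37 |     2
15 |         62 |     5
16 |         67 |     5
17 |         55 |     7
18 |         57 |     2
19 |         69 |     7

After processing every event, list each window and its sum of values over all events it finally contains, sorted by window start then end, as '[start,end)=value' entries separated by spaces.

[0,12)=11 [3,15)=8 [6,18)=17 [9,21)=18 [12,24)=23 [15,27)=21 [18,30)=12 [21,33)=5 [24,36)=7 [27,39)=7 [30,42)=7 [33,45)=7 [45,57)=3 [48,60)=4 [51,63)=9 [54,66)=9 [57,69)=11 [60,72)=17 [63,75)=12 [66,78)=12 [69,81)=7

i=0 t=0 v=5: → [0,12); WM=0
i=1 t=7 v=6: → [6,18),[3,15),[0,12); WM=7
i=2 t=13 v=2: → [12,24),[9,21),[6,18),[3,15); WM=13; [0,12) fires=11
i=3 t=17 v=9: → [15,27),[12,24),[9,21),[6,18); WM=17; [3,15) fires=8
i=4 t=7 v=5: DROP (t<17-0); WM=17
i=5 t=19 v=7: → [18,30),[15,27),[12,24),[9,21); WM=19; [6,18) fires=17
i=6 t=21 v=2: → [21,33),[18,30),[15,27),[12,24); WM=21; [9,21) fires=18
i=7 t=22 v=3: → [21,33),[18,30),[15,27),[12,24); WM=22
i=8 t=34 v=7: → [33,45),[30,42),[27,39),[24,36); WM=34; [12,24) fires=23 [15,27) fires=21 [18,30) fires=12 [21,33) fires=5
i=9 t=20 v=6: DROP (t<34-0); WM=34
i=10 t=56 v=3: → [54,66),[51,63),[48,60),[45,57); WM=56; [24,36) fires=7 [27,39) fires=7 [30,42) fires=7 [33,45) fires=7
i=11 t=52 v=1: DROP (t<56-0); WM=56
i=12 t=42 v=6: DROP (t<56-0); WM=56
i=13 t=58 v=1: → [57,69),[54,66),[51,63),[48,60); WM=58; [45,57) fires=3
i=14 t=37 v=2: DROP (t<58-0); WM=58
i=15 t=62 v=5: → [60,72),[57,69),[54,66),[51,63); WM=62; [48,60) fires=4
i=16 t=67 v=5: → [66,78),[63,75),[60,72),[57,69); WM=67; [51,63) fires=9 [54,66) fires=9
i=17 t=55 v=7: DROP (t<67-0); WM=67
i=18 t=57 v=2: DROP (t<67-0); WM=67
i=19 t=69 v=7: → [69,81),[66,78),[63,75),[60,72); WM=69; [57,69) fires=11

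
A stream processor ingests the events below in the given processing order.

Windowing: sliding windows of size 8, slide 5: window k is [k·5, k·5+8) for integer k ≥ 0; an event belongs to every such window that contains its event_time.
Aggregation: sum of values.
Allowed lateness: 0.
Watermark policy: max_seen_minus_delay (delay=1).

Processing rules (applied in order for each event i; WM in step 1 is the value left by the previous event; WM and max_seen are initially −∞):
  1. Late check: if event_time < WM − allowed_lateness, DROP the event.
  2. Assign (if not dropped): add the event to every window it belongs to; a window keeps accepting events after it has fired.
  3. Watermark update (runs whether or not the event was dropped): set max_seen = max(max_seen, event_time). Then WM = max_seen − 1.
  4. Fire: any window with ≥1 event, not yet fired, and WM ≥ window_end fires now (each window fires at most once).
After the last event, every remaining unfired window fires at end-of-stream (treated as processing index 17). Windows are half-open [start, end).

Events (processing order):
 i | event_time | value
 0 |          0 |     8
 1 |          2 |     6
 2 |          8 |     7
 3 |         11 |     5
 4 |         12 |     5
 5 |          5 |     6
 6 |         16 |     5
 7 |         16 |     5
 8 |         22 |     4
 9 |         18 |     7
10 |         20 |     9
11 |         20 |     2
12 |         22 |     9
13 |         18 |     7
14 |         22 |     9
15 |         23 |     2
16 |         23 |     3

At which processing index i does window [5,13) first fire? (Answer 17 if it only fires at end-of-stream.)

6

i=0 t=0 v=8: → [0,8); WM=-1
i=1 t=2 v=6: → [0,8); WM=1
i=2 t=8 v=7: → [5,13); WM=7
i=3 t=11 v=5: → [10,18),[5,13); WM=10; [0,8) fires=14
i=4 t=12 v=5: → [10,18),[5,13); WM=11
i=5 t=5 v=6: DROP (t<11-0); WM=11
i=6 t=16 v=5: → [15,23),[10,18); WM=15; [5,13) fires=17
i=7 t=16 v=5: → [15,23),[10,18); WM=15
i=8 t=22 v=4: → [20,28),[15,23); WM=21; [10,18) fires=20
i=9 t=18 v=7: DROP (t<21-0); WM=21
i=10 t=20 v=9: DROP (t<21-0); WM=21
i=11 t=20 v=2: DROP (t<21-0); WM=21
i=12 t=22 v=9: → [20,28),[15,23); WM=21
i=13 t=18 v=7: DROP (t<21-0); WM=21
i=14 t=22 v=9: → [20,28),[15,23); WM=21
i=15 t=23 v=2: → [20,28); WM=22
i=16 t=23 v=3: → [20,28); WM=22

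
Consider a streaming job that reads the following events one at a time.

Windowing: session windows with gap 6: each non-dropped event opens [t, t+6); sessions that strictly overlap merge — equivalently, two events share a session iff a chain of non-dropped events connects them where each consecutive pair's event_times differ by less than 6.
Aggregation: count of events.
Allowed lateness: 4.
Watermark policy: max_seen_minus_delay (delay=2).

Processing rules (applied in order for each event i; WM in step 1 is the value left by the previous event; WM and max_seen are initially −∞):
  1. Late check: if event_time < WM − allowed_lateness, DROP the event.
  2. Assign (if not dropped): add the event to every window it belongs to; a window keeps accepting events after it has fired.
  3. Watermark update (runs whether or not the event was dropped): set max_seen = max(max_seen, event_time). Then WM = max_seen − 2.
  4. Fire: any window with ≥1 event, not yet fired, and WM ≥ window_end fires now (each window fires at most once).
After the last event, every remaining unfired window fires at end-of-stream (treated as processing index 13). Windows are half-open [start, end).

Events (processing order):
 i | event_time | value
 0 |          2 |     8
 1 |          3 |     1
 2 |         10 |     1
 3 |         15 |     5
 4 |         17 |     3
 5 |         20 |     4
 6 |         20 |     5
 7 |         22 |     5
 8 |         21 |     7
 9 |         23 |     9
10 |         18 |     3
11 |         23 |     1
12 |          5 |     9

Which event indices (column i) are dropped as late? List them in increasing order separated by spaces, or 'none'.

i=0 t=2 v=8: → [2,8); WM=0
i=1 t=3 v=1: → [2,9); WM=1
i=2 t=10 v=1: → [10,16); WM=8
i=3 t=15 v=5: → [10,21); WM=13
i=4 t=17 v=3: → [10,23); WM=15
i=5 t=20 v=4: → [10,26); WM=18
i=6 t=20 v=5: → [10,26); WM=18
i=7 t=22 v=5: → [10,28); WM=20
i=8 t=21 v=7: → [10,28); WM=20
i=9 t=23 v=9: → [10,29); WM=21
i=10 t=18 v=3: → [10,29); WM=21
i=11 t=23 v=1: → [10,29); WM=21
i=12 t=5 v=9: DROP (t<21-4); WM=21

12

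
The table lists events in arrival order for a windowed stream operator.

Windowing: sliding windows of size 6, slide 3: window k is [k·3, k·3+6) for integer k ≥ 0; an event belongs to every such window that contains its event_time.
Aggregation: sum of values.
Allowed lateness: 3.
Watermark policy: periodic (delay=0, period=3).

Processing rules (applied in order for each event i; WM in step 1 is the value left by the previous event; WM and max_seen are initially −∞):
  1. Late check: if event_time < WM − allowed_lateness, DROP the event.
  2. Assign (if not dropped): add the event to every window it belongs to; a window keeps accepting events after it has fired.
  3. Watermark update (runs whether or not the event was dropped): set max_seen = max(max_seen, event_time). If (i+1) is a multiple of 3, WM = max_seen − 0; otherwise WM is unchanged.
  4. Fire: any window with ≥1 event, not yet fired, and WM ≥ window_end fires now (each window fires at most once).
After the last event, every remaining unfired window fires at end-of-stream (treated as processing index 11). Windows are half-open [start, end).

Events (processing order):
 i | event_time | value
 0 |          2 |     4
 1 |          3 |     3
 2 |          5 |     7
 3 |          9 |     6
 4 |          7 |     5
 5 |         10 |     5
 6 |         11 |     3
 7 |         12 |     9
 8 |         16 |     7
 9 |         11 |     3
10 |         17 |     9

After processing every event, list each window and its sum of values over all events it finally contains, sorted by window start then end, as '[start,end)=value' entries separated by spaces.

[0,6)=14 [3,9)=15 [6,12)=19 [9,15)=23 [12,18)=25 [15,21)=16

i=0 t=2 v=4: → [0,6); WM=−∞
i=1 t=3 v=3: → [3,9),[0,6); WM=−∞
i=2 t=5 v=7: → [3,9),[0,6); WM=5
i=3 t=9 v=6: → [9,15),[6,12); WM=5
i=4 t=7 v=5: → [6,12),[3,9); WM=5
i=5 t=10 v=5: → [9,15),[6,12); WM=10; [0,6) fires=14 [3,9) fires=15
i=6 t=11 v=3: → [9,15),[6,12); WM=10
i=7 t=12 v=9: → [12,18),[9,15); WM=10
i=8 t=16 v=7: → [15,21),[12,18); WM=16; [6,12) fires=19 [9,15) fires=23
i=9 t=11 v=3: DROP (t<16-3); WM=16
i=10 t=17 v=9: → [15,21),[12,18); WM=16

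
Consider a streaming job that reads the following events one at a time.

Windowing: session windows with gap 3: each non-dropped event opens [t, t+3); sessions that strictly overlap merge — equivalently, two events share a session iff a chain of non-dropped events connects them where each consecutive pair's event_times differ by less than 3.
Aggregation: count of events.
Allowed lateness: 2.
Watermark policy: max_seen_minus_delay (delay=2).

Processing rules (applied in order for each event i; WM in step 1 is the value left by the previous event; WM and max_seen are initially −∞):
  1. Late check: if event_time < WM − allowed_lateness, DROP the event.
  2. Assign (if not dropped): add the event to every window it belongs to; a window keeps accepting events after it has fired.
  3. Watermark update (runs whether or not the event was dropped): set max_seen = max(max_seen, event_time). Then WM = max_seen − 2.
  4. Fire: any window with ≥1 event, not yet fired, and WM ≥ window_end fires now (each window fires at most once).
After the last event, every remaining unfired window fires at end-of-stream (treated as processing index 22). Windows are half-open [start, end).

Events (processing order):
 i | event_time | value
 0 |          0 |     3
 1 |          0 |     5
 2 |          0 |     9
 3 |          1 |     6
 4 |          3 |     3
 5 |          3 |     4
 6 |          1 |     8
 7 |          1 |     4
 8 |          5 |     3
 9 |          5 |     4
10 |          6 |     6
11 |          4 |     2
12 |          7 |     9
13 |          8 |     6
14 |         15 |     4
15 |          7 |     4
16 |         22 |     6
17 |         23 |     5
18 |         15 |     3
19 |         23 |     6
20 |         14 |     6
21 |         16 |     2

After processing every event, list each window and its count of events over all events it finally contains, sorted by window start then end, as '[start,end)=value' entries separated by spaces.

[0,11)=14 [15,18)=1 [22,26)=3

i=0 t=0 v=3: → [0,3); WM=-2
i=1 t=0 v=5: → [0,3); WM=-2
i=2 t=0 v=9: → [0,3); WM=-2
i=3 t=1 v=6: → [0,4); WM=-1
i=4 t=3 v=3: → [0,6); WM=1
i=5 t=3 v=4: → [0,6); WM=1
i=6 t=1 v=8: → [0,6); WM=1
i=7 t=1 v=4: → [0,6); WM=1
i=8 t=5 v=3: → [0,8); WM=3
i=9 t=5 v=4: → [0,8); WM=3
i=10 t=6 v=6: → [0,9); WM=4
i=11 t=4 v=2: → [0,9); WM=4
i=12 t=7 v=9: → [0,10); WM=5
i=13 t=8 v=6: → [0,11); WM=6
i=14 t=15 v=4: → [15,18); WM=13
i=15 t=7 v=4: DROP (t<13-2); WM=13
i=16 t=22 v=6: → [22,25); WM=20
i=17 t=23 v=5: → [22,26); WM=21
i=18 t=15 v=3: DROP (t<21-2); WM=21
i=19 t=23 v=6: → [22,26); WM=21
i=20 t=14 v=6: DROP (t<21-2); WM=21
i=21 t=16 v=2: DROP (t<21-2); WM=21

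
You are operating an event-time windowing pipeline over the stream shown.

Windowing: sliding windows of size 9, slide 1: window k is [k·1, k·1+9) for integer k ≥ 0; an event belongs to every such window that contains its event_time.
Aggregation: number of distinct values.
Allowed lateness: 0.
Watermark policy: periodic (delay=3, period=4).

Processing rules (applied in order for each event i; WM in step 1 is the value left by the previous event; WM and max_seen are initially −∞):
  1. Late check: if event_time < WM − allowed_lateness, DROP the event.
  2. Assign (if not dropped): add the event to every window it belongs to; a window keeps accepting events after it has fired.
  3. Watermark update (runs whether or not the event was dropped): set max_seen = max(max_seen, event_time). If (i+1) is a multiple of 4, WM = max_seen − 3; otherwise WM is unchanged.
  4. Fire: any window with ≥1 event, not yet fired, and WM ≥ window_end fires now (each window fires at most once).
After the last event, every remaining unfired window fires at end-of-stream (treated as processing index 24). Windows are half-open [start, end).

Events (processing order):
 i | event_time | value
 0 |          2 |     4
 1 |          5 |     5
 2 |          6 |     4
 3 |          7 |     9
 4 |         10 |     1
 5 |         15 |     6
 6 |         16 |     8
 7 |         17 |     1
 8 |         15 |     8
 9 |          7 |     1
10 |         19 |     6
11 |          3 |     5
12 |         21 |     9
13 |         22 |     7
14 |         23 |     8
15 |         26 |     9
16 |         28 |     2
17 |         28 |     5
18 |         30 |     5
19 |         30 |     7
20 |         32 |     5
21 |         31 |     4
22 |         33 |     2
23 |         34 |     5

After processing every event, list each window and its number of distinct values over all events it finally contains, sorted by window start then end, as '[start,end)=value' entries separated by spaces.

[0,9)=3 [1,10)=3 [2,11)=4 [3,12)=4 [4,13)=4 [5,14)=4 [6,15)=3 [7,16)=4 [8,17)=3 [9,18)=3 [10,19)=3 [11,20)=3 [12,21)=3 [13,22)=4 [14,23)=5 [15,24)=5 [16,25)=5 [17,26)=5 [18,27)=4 [19,28)=4 [20,29)=5 [21,30)=5 [22,31)=5 [23,32)=6 [24,33)=5 [25,34)=5 [26,35)=5 [27,36)=4 [28,37)=4 [29,38)=4 [30,39)=4 [31,40)=3 [32,41)=2 [33,42)=2 [34,43)=1

i=0 t=2 v=4: → [2,11),[1,10),[0,9); WM=−∞
i=1 t=5 v=5: → [5,14),[4,13),[3,12),[2,11),[1,10),[0,9); WM=−∞
i=2 t=6 v=4: → [6,15),[5,14),[4,13),[3,12),[2,11),[1,10),[0,9); WM=−∞
i=3 t=7 v=9: → [7,16),[6,15),[5,14),[4,13),[3,12),[2,11),[1,10),[0,9); WM=4
i=4 t=10 v=1: → [10,19),[9,18),[8,17),[7,16),[6,15),[5,14),[4,13),[3,12),[2,11); WM=4
i=5 t=15 v=6: → [15,24),[14,23),[13,22),[12,21),[11,20),[10,19),[9,18),[8,17),[7,16); WM=4
i=6 t=16 v=8: → [16,25),[15,24),[14,23),[13,22),[12,21),[11,20),[10,19),[9,18),[8,17); WM=4
i=7 t=17 v=1: → [17,26),[16,25),[15,24),[14,23),[13,22),[12,21),[11,20),[10,19),[9,18); WM=14; [0,9) fires=3 [1,10) fires=3 [2,11) fires=4 [3,12) fires=4 [4,13) fires=4 [5,14) fires=4
i=8 t=15 v=8: → [15,24),[14,23),[13,22),[12,21),[11,20),[10,19),[9,18),[8,17),[7,16); WM=14
i=9 t=7 v=1: DROP (t<14-0); WM=14
i=10 t=19 v=6: → [19,28),[18,27),[17,26),[16,25),[15,24),[14,23),[13,22),[12,21),[11,20); WM=14
i=11 t=3 v=5: DROP (t<14-0); WM=16; [6,15) fires=3 [7,16) fires=4
i=12 t=21 v=9: → [21,30),[20,29),[19,28),[18,27),[17,26),[16,25),[15,24),[14,23),[13,22); WM=16
i=13 t=22 v=7: → [22,31),[21,30),[20,29),[19,28),[18,27),[17,26),[16,25),[15,24),[14,23); WM=16
i=14 t=23 v=8: → [23,32),[22,31),[21,30),[20,29),[19,28),[18,27),[17,26),[16,25),[15,24); WM=16
i=15 t=26 v=9: → [26,35),[25,34),[24,33),[23,32),[22,31),[21,30),[20,29),[19,28),[18,27); WM=23; [8,17) fires=3 [9,18) fires=3 [10,19) fires=3 [11,20) fires=3 [12,21) fires=3 [13,22) fires=4 [14,23) fires=5
i=16 t=28 v=2: → [28,37),[27,36),[26,35),[25,34),[24,33),[23,32),[22,31),[21,30),[20,29); WM=23
i=17 t=28 v=5: → [28,37),[27,36),[26,35),[25,34),[24,33),[23,32),[22,31),[21,30),[20,29); WM=23
i=18 t=30 v=5: → [30,39),[29,38),[28,37),[27,36),[26,35),[25,34),[24,33),[23,32),[22,31); WM=23
i=19 t=30 v=7: → [30,39),[29,38),[28,37),[27,36),[26,35),[25,34),[24,33),[23,32),[22,31); WM=27; [15,24) fires=5 [16,25) fires=5 [17,26) fires=5 [18,27) fires=4
i=20 t=32 v=5: → [32,41),[31,40),[30,39),[29,38),[28,37),[27,36),[26,35),[25,34),[24,33); WM=27
i=21 t=31 v=4: → [31,40),[30,39),[29,38),[28,37),[27,36),[26,35),[25,34),[24,33),[23,32); WM=27
i=22 t=33 v=2: → [33,42),[32,41),[31,40),[30,39),[29,38),[28,37),[27,36),[26,35),[25,34); WM=27
i=23 t=34 v=5: → [34,43),[33,42),[32,41),[31,40),[30,39),[29,38),[28,37),[27,36),[26,35); WM=31; [19,28) fires=4 [20,29) fires=5 [21,30) fires=5 [22,31) fires=5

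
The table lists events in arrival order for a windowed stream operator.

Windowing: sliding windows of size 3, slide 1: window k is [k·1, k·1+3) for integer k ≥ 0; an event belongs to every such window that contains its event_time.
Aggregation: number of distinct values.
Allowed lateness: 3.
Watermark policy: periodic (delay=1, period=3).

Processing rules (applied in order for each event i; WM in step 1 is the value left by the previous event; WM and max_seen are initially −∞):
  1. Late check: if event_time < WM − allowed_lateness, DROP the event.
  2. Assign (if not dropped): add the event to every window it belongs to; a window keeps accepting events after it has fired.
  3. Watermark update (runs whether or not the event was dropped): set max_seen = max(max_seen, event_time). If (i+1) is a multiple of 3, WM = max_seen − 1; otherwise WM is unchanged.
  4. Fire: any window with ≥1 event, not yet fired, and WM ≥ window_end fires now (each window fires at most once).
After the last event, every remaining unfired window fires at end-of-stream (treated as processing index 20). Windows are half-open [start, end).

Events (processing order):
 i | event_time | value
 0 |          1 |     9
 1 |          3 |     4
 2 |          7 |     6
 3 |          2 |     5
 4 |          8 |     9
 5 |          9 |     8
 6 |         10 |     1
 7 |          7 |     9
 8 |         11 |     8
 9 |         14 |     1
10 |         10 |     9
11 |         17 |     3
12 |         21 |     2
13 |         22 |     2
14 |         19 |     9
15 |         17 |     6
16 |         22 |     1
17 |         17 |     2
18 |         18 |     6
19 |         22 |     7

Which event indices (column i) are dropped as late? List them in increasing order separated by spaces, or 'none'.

3 15 17

i=0 t=1 v=9: → [1,4),[0,3); WM=−∞
i=1 t=3 v=4: → [3,6),[2,5),[1,4); WM=−∞
i=2 t=7 v=6: → [7,10),[6,9),[5,8); WM=6; [0,3) fires=1 [1,4) fires=2 [2,5) fires=1 [3,6) fires=1
i=3 t=2 v=5: DROP (t<6-3); WM=6
i=4 t=8 v=9: → [8,11),[7,10),[6,9); WM=6
i=5 t=9 v=8: → [9,12),[8,11),[7,10); WM=8; [5,8) fires=1
i=6 t=10 v=1: → [10,13),[9,12),[8,11); WM=8
i=7 t=7 v=9: → [7,10),[6,9),[5,8); WM=8
i=8 t=11 v=8: → [11,14),[10,13),[9,12); WM=10; [6,9) fires=2 [7,10) fires=3
i=9 t=14 v=1: → [14,17),[13,16),[12,15); WM=10
i=10 t=10 v=9: → [10,13),[9,12),[8,11); WM=10
i=11 t=17 v=3: → [17,20),[16,19),[15,18); WM=16; [8,11) fires=3 [9,12) fires=3 [10,13) fires=3 [11,14) fires=1 [12,15) fires=1 [13,16) fires=1
i=12 t=21 v=2: → [21,24),[20,23),[19,22); WM=16
i=13 t=22 v=2: → [22,25),[21,24),[20,23); WM=16
i=14 t=19 v=9: → [19,22),[18,21),[17,20); WM=21; [14,17) fires=1 [15,18) fires=1 [16,19) fires=1 [17,20) fires=2 [18,21) fires=1
i=15 t=17 v=6: DROP (t<21-3); WM=21
i=16 t=22 v=1: → [22,25),[21,24),[20,23); WM=21
i=17 t=17 v=2: DROP (t<21-3); WM=21
i=18 t=18 v=6: → [18,21),[17,20),[16,19); WM=21
i=19 t=22 v=7: → [22,25),[21,24),[20,23); WM=21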